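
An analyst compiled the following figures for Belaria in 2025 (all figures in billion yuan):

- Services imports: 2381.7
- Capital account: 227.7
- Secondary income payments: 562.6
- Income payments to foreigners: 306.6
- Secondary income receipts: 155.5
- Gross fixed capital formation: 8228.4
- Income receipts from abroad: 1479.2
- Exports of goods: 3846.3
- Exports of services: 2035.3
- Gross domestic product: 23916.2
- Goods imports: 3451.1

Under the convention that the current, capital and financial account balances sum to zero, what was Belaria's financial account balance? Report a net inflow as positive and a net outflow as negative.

-1042.0

Goods balance = 3846.3 - 3451.1 = 395.2
Services balance = 2035.3 - 2381.7 = -346.4
Trade balance (goods + services) = 395.2 + (-346.4) = 48.8
Net primary income = 1479.2 - 306.6 = 1172.6
Net secondary income = 155.5 - 562.6 = -407.1
Current account = 48.8 + 1172.6 + (-407.1) = 814.3
Financial account = -(814.3 + 227.7) = -1042.0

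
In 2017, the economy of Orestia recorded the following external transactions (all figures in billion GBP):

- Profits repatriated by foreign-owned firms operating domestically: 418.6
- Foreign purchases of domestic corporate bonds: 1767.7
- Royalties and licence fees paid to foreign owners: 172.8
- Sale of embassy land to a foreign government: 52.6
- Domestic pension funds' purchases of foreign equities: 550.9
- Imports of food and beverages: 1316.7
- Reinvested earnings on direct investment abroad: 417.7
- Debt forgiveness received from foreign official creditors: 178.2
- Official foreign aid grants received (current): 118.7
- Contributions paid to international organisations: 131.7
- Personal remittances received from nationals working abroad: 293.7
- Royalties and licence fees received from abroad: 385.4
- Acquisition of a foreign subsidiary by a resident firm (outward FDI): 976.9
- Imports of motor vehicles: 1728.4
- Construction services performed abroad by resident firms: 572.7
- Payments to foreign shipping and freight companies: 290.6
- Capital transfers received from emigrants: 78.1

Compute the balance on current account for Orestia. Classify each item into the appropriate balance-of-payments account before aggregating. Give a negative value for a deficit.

Goods: -1728.4 - 1316.7 = -3045.1
Services: 385.4 - 172.8 + 572.7 - 290.6 = 494.7
Primary income: -418.6 + 417.7 = -0.9
Secondary income: -131.7 + 293.7 + 118.7 = 280.7
Current account = (-3045.1) + 494.7 + (-0.9) + 280.7 = -2270.6
(Excluded from the current account — financial account: foreign purchases of domestic corporate bonds 1767.7, domestic pension funds' purchases of foreign equities 550.9, acquisition of a foreign subsidiary by a resident firm (outward FDI) 976.9; capital account: sale of embassy land to a foreign government 52.6, debt forgiveness received from foreign official creditors 178.2, capital transfers received from emigrants 78.1.)

-2270.6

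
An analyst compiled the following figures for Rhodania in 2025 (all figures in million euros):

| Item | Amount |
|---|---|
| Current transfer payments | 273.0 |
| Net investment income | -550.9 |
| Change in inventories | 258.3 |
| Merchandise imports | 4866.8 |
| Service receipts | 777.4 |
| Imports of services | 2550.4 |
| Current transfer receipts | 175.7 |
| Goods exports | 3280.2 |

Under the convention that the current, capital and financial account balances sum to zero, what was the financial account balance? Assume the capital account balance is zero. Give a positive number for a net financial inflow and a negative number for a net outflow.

Goods balance = 3280.2 - 4866.8 = -1586.6
Services balance = 777.4 - 2550.4 = -1773.0
Trade balance (goods + services) = -1586.6 + (-1773.0) = -3359.6
Net primary income = -550.9
Net secondary income = 175.7 - 273.0 = -97.3
Current account = -3359.6 + (-550.9) + (-97.3) = -4007.8
Financial account = -(-4007.8) = 4007.8

4007.8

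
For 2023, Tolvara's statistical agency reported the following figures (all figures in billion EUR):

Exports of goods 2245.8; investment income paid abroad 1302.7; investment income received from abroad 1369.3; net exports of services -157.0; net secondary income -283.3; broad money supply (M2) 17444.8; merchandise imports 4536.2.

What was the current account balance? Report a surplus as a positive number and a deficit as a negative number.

-2664.1

Goods balance = 2245.8 - 4536.2 = -2290.4
Services balance = -157.0
Trade balance (goods + services) = -2290.4 + (-157.0) = -2447.4
Net primary income = 1369.3 - 1302.7 = 66.6
Net secondary income = -283.3
Current account = -2447.4 + 66.6 + (-283.3) = -2664.1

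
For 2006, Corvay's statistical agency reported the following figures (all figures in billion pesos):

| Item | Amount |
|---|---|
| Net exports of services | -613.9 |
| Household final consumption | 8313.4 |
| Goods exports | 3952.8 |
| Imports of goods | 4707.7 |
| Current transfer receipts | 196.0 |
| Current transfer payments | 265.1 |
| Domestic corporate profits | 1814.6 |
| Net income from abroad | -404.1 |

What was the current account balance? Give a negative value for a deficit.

-1842.0

Goods balance = 3952.8 - 4707.7 = -754.9
Services balance = -613.9
Trade balance (goods + services) = -754.9 + (-613.9) = -1368.8
Net primary income = -404.1
Net secondary income = 196.0 - 265.1 = -69.1
Current account = -1368.8 + (-404.1) + (-69.1) = -1842.0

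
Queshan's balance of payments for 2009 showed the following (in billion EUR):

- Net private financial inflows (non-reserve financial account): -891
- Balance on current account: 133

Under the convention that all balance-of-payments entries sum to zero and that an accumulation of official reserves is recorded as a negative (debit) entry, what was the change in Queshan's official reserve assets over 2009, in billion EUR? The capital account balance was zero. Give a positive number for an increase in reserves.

Official reserve transactions balance = -(133 + (-891)) = 758
An accumulation of reserves is recorded as a debit (negative entry), so the change in the stock of reserves is the negative of that balance.
Change in official reserves = -(758) = -758

-758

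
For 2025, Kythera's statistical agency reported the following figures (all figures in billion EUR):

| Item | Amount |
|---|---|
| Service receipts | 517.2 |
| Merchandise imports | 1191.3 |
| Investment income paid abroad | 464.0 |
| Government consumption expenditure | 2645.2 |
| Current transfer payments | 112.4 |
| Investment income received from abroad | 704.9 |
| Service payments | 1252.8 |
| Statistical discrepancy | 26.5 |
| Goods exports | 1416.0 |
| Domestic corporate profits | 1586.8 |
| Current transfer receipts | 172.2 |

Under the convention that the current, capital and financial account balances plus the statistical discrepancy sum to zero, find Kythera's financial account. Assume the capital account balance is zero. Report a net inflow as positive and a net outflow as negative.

183.7

Goods balance = 1416.0 - 1191.3 = 224.7
Services balance = 517.2 - 1252.8 = -735.6
Trade balance (goods + services) = 224.7 + (-735.6) = -510.9
Net primary income = 704.9 - 464.0 = 240.9
Net secondary income = 172.2 - 112.4 = 59.8
Current account = -510.9 + 240.9 + 59.8 = -210.2
Financial account = -(-210.2 + 26.5) = 183.7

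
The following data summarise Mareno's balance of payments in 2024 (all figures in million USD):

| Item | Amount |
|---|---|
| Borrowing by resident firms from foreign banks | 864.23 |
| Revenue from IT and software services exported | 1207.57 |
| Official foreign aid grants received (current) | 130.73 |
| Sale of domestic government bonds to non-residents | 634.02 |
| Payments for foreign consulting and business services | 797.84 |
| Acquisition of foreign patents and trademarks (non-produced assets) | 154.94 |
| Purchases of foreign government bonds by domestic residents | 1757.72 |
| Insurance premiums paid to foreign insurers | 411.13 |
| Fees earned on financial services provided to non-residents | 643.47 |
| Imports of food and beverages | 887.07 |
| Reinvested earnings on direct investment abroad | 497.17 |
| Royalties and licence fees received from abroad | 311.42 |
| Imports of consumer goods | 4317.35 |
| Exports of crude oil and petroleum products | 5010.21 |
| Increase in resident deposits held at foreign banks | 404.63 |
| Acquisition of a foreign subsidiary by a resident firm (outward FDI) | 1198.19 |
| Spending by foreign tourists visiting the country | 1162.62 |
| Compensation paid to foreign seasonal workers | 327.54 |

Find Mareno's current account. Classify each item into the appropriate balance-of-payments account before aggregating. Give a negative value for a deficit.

Goods: 5010.21 - 887.07 - 4317.35 = -194.21
Services: 643.47 + 311.42 + 1162.62 - 797.84 + 1207.57 - 411.13 = 2116.11
Primary income: 497.17 - 327.54 = 169.63
Secondary income: 130.73
Current account = (-194.21) + 2116.11 + 169.63 + 130.73 = 2222.26
(Excluded from the current account — financial account: borrowing by resident firms from foreign banks 864.23, sale of domestic government bonds to non-residents 634.02, purchases of foreign government bonds by domestic residents 1757.72, increase in resident deposits held at foreign banks 404.63, acquisition of a foreign subsidiary by a resident firm (outward FDI) 1198.19; capital account: acquisition of foreign patents and trademarks (non-produced assets) 154.94.)

2222.26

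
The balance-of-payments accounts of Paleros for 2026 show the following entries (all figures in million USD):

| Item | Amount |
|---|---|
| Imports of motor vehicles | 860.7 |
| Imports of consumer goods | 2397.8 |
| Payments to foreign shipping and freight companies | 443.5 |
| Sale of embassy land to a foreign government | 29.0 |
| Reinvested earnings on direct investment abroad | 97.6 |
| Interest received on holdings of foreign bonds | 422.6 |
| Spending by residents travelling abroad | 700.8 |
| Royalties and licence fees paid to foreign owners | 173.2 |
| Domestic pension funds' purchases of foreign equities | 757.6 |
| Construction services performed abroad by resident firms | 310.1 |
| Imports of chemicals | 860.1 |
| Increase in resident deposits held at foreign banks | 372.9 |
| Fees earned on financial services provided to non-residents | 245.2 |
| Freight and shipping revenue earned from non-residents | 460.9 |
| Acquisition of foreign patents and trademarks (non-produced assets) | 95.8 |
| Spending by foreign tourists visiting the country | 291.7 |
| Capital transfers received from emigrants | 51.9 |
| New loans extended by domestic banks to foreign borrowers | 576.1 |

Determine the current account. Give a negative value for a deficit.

Goods: -860.7 - 2397.8 - 860.1 = -4118.6
Services: 310.1 - 173.2 + 291.7 - 443.5 + 245.2 - 700.8 + 460.9 = -9.6
Primary income: 97.6 + 422.6 = 520.2
Current account = (-4118.6) + (-9.6) + 520.2 = -3608.0
(Excluded from the current account — capital account: sale of embassy land to a foreign government 29.0, acquisition of foreign patents and trademarks (non-produced assets) 95.8, capital transfers received from emigrants 51.9; financial account: domestic pension funds' purchases of foreign equities 757.6, increase in resident deposits held at foreign banks 372.9, new loans extended by domestic banks to foreign borrowers 576.1.)

-3608.0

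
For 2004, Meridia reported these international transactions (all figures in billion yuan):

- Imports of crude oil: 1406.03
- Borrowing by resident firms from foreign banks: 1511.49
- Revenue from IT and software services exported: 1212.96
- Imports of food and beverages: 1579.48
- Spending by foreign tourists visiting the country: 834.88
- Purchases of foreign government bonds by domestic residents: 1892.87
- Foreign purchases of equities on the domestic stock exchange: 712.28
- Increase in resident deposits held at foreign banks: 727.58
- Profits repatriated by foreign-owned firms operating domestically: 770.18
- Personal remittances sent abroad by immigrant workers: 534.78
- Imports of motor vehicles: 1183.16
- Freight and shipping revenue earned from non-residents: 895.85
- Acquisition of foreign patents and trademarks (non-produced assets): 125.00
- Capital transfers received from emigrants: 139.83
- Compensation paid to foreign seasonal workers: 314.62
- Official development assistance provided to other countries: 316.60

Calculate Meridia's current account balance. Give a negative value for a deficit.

Goods: -1579.48 - 1183.16 - 1406.03 = -4168.67
Services: 1212.96 + 834.88 + 895.85 = 2943.69
Primary income: -314.62 - 770.18 = -1084.80
Secondary income: -316.60 - 534.78 = -851.38
Current account = (-4168.67) + 2943.69 + (-1084.80) + (-851.38) = -3161.16
(Excluded from the current account — financial account: borrowing by resident firms from foreign banks 1511.49, purchases of foreign government bonds by domestic residents 1892.87, foreign purchases of equities on the domestic stock exchange 712.28, increase in resident deposits held at foreign banks 727.58; capital account: acquisition of foreign patents and trademarks (non-produced assets) 125.00, capital transfers received from emigrants 139.83.)

-3161.16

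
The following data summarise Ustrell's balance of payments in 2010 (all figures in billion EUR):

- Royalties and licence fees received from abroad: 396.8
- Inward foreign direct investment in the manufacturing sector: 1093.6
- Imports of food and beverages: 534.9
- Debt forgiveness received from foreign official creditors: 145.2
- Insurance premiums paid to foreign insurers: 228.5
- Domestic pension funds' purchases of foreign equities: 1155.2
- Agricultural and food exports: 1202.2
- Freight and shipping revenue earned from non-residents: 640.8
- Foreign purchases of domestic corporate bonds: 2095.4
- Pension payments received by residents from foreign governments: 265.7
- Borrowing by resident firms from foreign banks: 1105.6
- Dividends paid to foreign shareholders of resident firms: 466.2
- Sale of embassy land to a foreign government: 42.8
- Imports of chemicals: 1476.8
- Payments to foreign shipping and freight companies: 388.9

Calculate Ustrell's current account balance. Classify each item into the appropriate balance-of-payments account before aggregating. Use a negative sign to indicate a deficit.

-589.8

Goods: 1202.2 - 1476.8 - 534.9 = -809.5
Services: 396.8 - 228.5 - 388.9 + 640.8 = 420.2
Primary income: -466.2
Secondary income: 265.7
Current account = (-809.5) + 420.2 + (-466.2) + 265.7 = -589.8
(Excluded from the current account — financial account: inward foreign direct investment in the manufacturing sector 1093.6, domestic pension funds' purchases of foreign equities 1155.2, foreign purchases of domestic corporate bonds 2095.4, borrowing by resident firms from foreign banks 1105.6; capital account: debt forgiveness received from foreign official creditors 145.2, sale of embassy land to a foreign government 42.8.)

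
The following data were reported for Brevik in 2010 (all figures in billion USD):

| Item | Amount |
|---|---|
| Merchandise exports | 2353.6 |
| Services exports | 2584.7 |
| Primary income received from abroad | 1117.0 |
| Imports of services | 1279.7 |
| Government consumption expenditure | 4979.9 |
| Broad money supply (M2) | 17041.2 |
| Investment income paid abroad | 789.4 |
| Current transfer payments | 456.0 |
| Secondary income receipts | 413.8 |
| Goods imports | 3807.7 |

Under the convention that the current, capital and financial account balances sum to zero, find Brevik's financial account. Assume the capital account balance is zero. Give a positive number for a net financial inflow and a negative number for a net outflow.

Goods balance = 2353.6 - 3807.7 = -1454.1
Services balance = 2584.7 - 1279.7 = 1305.0
Trade balance (goods + services) = -1454.1 + 1305.0 = -149.1
Net primary income = 1117.0 - 789.4 = 327.6
Net secondary income = 413.8 - 456.0 = -42.2
Current account = -149.1 + 327.6 + (-42.2) = 136.3
Financial account = -(136.3) = -136.3

-136.3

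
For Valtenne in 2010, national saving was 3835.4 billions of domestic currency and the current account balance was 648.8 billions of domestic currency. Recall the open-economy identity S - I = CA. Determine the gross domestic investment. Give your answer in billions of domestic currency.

3186.6

I = S - CA = 3835.4 - 648.8 = 3186.6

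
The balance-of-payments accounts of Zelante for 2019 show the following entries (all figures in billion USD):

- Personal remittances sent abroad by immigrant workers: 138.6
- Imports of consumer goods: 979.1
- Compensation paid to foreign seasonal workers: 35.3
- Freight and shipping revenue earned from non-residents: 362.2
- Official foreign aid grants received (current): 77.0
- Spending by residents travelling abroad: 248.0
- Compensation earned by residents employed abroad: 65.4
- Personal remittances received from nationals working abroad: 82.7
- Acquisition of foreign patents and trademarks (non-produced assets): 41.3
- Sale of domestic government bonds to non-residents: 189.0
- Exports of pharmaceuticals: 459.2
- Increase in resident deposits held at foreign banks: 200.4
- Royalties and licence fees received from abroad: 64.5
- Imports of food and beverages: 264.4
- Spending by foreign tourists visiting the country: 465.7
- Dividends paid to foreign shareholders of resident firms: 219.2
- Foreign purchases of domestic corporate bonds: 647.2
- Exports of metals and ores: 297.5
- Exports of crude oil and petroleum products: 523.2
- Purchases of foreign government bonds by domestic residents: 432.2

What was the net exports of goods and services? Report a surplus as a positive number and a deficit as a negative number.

680.8

Goods: -264.4 + 297.5 + 459.2 - 979.1 + 523.2 = 36.4
Services: 465.7 - 248.0 + 64.5 + 362.2 = 644.4
Trade balance = 36.4 + 644.4 = 680.8
(Excluded from the trade balance — secondary income: personal remittances sent abroad by immigrant workers 138.6, official foreign aid grants received (current) 77.0, personal remittances received from nationals working abroad 82.7; primary income: compensation paid to foreign seasonal workers 35.3, compensation earned by residents employed abroad 65.4, dividends paid to foreign shareholders of resident firms 219.2; capital account: acquisition of foreign patents and trademarks (non-produced assets) 41.3; financial account: sale of domestic government bonds to non-residents 189.0, increase in resident deposits held at foreign banks 200.4, foreign purchases of domestic corporate bonds 647.2, purchases of foreign government bonds by domestic residents 432.2.)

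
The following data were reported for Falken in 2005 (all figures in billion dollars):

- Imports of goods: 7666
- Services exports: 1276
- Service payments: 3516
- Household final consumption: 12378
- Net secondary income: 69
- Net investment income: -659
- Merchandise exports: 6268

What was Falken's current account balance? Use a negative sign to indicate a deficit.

Goods balance = 6268 - 7666 = -1398
Services balance = 1276 - 3516 = -2240
Trade balance (goods + services) = -1398 + (-2240) = -3638
Net primary income = -659
Net secondary income = 69
Current account = -3638 + (-659) + 69 = -4228

-4228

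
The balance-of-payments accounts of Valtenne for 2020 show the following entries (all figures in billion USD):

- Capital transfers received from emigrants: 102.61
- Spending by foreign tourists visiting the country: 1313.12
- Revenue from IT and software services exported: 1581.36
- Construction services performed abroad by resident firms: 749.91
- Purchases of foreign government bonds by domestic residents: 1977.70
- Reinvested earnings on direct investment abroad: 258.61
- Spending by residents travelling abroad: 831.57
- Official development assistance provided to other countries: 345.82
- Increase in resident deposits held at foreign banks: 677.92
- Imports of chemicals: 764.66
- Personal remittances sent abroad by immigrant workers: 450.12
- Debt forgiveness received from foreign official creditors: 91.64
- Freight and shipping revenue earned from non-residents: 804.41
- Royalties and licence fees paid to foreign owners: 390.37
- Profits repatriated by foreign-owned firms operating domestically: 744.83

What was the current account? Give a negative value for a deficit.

1180.04

Goods: -764.66
Services: -390.37 + 1581.36 + 804.41 + 749.91 - 831.57 + 1313.12 = 3226.86
Primary income: 258.61 - 744.83 = -486.22
Secondary income: -450.12 - 345.82 = -795.94
Current account = (-764.66) + 3226.86 + (-486.22) + (-795.94) = 1180.04
(Excluded from the current account — capital account: capital transfers received from emigrants 102.61, debt forgiveness received from foreign official creditors 91.64; financial account: purchases of foreign government bonds by domestic residents 1977.70, increase in resident deposits held at foreign banks 677.92.)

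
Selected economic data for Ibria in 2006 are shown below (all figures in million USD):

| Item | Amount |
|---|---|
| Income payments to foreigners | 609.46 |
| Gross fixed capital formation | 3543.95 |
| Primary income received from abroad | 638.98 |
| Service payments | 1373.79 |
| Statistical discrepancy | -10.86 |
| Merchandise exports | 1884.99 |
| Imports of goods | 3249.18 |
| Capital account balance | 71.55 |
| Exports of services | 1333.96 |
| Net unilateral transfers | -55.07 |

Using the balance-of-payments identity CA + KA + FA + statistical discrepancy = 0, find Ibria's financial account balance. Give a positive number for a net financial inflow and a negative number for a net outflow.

1368.88

Goods balance = 1884.99 - 3249.18 = -1364.19
Services balance = 1333.96 - 1373.79 = -39.83
Trade balance (goods + services) = -1364.19 + (-39.83) = -1404.02
Net primary income = 638.98 - 609.46 = 29.52
Net secondary income = -55.07
Current account = -1404.02 + 29.52 + (-55.07) = -1429.57
Financial account = -(-1429.57 + 71.55 + (-10.86)) = 1368.88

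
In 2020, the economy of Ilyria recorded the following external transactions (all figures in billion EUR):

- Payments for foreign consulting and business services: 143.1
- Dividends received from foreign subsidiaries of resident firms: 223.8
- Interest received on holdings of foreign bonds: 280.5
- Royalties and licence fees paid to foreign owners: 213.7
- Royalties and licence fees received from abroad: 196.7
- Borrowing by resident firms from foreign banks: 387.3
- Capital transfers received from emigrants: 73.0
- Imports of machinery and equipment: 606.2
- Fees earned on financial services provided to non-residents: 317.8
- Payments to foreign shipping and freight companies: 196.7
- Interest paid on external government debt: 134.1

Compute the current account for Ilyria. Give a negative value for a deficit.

-275.0

Goods: -606.2
Services: -143.1 - 196.7 + 196.7 + 317.8 - 213.7 = -39.0
Primary income: 223.8 + 280.5 - 134.1 = 370.2
Current account = (-606.2) + (-39.0) + 370.2 = -275.0
(Excluded from the current account — financial account: borrowing by resident firms from foreign banks 387.3; capital account: capital transfers received from emigrants 73.0.)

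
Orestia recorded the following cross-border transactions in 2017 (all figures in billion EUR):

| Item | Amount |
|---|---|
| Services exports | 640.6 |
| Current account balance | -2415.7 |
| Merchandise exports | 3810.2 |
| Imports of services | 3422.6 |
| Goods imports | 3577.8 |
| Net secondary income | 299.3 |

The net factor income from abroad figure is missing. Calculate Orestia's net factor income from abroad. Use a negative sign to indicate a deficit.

-165.4

Current account = goods balance + services balance + net primary income + net secondary income
Sum of the known components = -2250.3
Net factor income from abroad = CA - (known components) = -2415.7 - (-2250.3) = -165.4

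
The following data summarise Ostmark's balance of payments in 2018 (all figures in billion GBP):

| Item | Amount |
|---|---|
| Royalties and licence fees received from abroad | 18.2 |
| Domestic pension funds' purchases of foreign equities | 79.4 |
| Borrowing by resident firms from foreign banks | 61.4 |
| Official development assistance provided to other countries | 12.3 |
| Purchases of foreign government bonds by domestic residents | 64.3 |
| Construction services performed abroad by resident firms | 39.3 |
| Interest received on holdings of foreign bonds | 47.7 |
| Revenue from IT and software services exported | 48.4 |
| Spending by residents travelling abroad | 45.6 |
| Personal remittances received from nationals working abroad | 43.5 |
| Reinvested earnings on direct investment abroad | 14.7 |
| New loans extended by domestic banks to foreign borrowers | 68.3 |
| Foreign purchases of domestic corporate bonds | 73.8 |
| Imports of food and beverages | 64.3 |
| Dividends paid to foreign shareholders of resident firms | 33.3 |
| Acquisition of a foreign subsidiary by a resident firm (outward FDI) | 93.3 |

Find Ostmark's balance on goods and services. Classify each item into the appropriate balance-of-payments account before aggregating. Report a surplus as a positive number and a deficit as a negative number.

Goods: -64.3
Services: 18.2 - 45.6 + 39.3 + 48.4 = 60.3
Trade balance = -64.3 + 60.3 = -4.0
(Excluded from the trade balance — financial account: domestic pension funds' purchases of foreign equities 79.4, borrowing by resident firms from foreign banks 61.4, purchases of foreign government bonds by domestic residents 64.3, new loans extended by domestic banks to foreign borrowers 68.3, foreign purchases of domestic corporate bonds 73.8, acquisition of a foreign subsidiary by a resident firm (outward FDI) 93.3; secondary income: official development assistance provided to other countries 12.3, personal remittances received from nationals working abroad 43.5; primary income: interest received on holdings of foreign bonds 47.7, reinvested earnings on direct investment abroad 14.7, dividends paid to foreign shareholders of resident firms 33.3.)

-4.0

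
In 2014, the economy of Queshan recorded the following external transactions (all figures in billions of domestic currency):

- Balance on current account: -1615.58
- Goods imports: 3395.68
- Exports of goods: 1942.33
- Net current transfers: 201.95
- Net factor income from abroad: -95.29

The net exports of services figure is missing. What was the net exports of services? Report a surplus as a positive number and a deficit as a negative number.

Current account = goods balance + services balance + net primary income + net secondary income
Sum of the known components = -1346.69
Net exports of services = CA - (known components) = -1615.58 - (-1346.69) = -268.89

-268.89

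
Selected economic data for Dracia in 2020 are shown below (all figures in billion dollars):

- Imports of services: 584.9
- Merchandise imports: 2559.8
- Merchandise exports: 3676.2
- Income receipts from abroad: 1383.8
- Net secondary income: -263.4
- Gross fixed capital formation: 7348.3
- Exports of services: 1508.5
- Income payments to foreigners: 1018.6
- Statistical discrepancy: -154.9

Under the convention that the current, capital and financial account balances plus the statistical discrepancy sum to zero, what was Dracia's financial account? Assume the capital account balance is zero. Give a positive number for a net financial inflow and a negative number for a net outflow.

Goods balance = 3676.2 - 2559.8 = 1116.4
Services balance = 1508.5 - 584.9 = 923.6
Trade balance (goods + services) = 1116.4 + 923.6 = 2040.0
Net primary income = 1383.8 - 1018.6 = 365.2
Net secondary income = -263.4
Current account = 2040.0 + 365.2 + (-263.4) = 2141.8
Financial account = -(2141.8 + (-154.9)) = -1986.9

-1986.9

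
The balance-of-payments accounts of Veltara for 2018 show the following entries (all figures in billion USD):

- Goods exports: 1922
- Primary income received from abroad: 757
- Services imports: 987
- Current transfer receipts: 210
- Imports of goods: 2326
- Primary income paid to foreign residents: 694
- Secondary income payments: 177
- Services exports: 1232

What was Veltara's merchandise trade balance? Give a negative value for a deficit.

-404

Goods balance = 1922 - 2326 = -404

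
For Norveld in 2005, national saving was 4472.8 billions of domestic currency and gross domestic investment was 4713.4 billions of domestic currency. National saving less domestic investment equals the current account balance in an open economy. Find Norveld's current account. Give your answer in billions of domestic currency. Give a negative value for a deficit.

S - I = CA (net lending to the rest of the world).
CA = S - I = 4472.8 - 4713.4 = -240.6

-240.6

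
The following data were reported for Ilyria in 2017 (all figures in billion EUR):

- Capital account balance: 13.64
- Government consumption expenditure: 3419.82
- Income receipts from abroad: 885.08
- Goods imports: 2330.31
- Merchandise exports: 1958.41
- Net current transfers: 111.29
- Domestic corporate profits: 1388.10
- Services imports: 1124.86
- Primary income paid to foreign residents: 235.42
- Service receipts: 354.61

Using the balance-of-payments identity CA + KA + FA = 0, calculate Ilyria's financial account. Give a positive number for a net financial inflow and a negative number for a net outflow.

Goods balance = 1958.41 - 2330.31 = -371.90
Services balance = 354.61 - 1124.86 = -770.25
Trade balance (goods + services) = -371.90 + (-770.25) = -1142.15
Net primary income = 885.08 - 235.42 = 649.66
Net secondary income = 111.29
Current account = -1142.15 + 649.66 + 111.29 = -381.20
Financial account = -(-381.20 + 13.64) = 367.56

367.56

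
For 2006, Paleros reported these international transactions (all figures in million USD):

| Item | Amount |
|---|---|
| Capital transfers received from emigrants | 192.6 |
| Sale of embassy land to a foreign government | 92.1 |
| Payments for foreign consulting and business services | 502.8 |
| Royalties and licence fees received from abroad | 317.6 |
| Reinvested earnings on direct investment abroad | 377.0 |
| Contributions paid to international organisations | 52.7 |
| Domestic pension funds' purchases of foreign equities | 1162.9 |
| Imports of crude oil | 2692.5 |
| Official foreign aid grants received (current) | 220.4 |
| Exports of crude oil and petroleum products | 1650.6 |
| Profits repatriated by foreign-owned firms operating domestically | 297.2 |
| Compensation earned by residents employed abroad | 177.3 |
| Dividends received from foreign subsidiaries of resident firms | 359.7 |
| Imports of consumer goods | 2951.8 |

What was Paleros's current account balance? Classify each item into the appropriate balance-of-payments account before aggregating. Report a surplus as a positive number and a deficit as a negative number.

-3394.4

Goods: 1650.6 - 2951.8 - 2692.5 = -3993.7
Services: 317.6 - 502.8 = -185.2
Primary income: -297.2 + 359.7 + 377.0 + 177.3 = 616.8
Secondary income: -52.7 + 220.4 = 167.7
Current account = (-3993.7) + (-185.2) + 616.8 + 167.7 = -3394.4
(Excluded from the current account — capital account: capital transfers received from emigrants 192.6, sale of embassy land to a foreign government 92.1; financial account: domestic pension funds' purchases of foreign equities 1162.9.)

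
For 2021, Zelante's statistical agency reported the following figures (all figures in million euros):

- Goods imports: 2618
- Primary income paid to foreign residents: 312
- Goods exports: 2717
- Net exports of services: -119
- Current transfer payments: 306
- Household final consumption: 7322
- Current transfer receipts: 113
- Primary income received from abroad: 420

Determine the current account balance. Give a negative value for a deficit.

Goods balance = 2717 - 2618 = 99
Services balance = -119
Trade balance (goods + services) = 99 + (-119) = -20
Net primary income = 420 - 312 = 108
Net secondary income = 113 - 306 = -193
Current account = -20 + 108 + (-193) = -105

-105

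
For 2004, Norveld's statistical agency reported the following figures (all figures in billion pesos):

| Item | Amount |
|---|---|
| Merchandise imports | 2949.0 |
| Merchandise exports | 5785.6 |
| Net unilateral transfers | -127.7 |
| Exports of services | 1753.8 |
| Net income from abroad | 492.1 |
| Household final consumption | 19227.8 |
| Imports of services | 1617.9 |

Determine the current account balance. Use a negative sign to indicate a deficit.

3336.9

Goods balance = 5785.6 - 2949.0 = 2836.6
Services balance = 1753.8 - 1617.9 = 135.9
Trade balance (goods + services) = 2836.6 + 135.9 = 2972.5
Net primary income = 492.1
Net secondary income = -127.7
Current account = 2972.5 + 492.1 + (-127.7) = 3336.9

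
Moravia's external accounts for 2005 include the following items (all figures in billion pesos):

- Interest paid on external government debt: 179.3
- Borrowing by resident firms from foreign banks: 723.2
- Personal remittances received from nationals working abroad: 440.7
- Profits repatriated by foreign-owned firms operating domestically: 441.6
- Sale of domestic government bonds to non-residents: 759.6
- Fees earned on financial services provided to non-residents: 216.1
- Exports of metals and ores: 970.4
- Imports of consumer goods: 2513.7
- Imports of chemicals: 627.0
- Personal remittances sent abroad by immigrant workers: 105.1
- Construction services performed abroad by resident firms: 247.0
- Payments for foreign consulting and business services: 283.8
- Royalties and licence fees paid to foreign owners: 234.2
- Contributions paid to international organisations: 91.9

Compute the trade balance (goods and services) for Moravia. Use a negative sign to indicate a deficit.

-2225.2

Goods: 970.4 - 627.0 - 2513.7 = -2170.3
Services: 247.0 - 234.2 - 283.8 + 216.1 = -54.9
Trade balance = -2170.3 + (-54.9) = -2225.2
(Excluded from the trade balance — primary income: interest paid on external government debt 179.3, profits repatriated by foreign-owned firms operating domestically 441.6; financial account: borrowing by resident firms from foreign banks 723.2, sale of domestic government bonds to non-residents 759.6; secondary income: personal remittances received from nationals working abroad 440.7, personal remittances sent abroad by immigrant workers 105.1, contributions paid to international organisations 91.9.)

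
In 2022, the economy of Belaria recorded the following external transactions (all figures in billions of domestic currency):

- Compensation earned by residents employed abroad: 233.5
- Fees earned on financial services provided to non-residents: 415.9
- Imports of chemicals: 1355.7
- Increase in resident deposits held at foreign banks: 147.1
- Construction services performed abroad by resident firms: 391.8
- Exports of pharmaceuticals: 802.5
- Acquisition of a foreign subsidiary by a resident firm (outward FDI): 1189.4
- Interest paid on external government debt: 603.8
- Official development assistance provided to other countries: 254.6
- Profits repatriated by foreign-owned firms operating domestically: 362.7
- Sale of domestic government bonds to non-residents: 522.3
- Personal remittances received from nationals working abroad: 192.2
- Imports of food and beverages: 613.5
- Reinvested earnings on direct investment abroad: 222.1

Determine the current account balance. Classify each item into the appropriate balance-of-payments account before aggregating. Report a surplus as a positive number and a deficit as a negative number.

-932.3

Goods: -1355.7 + 802.5 - 613.5 = -1166.7
Services: 415.9 + 391.8 = 807.7
Primary income: -362.7 - 603.8 + 222.1 + 233.5 = -510.9
Secondary income: 192.2 - 254.6 = -62.4
Current account = (-1166.7) + 807.7 + (-510.9) + (-62.4) = -932.3
(Excluded from the current account — financial account: increase in resident deposits held at foreign banks 147.1, acquisition of a foreign subsidiary by a resident firm (outward FDI) 1189.4, sale of domestic government bonds to non-residents 522.3.)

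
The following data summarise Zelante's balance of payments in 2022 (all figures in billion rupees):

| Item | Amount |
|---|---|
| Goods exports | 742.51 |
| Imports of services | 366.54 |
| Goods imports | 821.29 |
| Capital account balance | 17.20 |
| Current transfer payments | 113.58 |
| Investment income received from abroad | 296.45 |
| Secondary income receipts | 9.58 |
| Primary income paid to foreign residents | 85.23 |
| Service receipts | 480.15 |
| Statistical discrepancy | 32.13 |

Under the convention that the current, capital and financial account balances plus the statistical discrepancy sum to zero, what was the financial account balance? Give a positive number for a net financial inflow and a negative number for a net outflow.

-191.38

Goods balance = 742.51 - 821.29 = -78.78
Services balance = 480.15 - 366.54 = 113.61
Trade balance (goods + services) = -78.78 + 113.61 = 34.83
Net primary income = 296.45 - 85.23 = 211.22
Net secondary income = 9.58 - 113.58 = -104.00
Current account = 34.83 + 211.22 + (-104.00) = 142.05
Financial account = -(142.05 + 17.20 + 32.13) = -191.38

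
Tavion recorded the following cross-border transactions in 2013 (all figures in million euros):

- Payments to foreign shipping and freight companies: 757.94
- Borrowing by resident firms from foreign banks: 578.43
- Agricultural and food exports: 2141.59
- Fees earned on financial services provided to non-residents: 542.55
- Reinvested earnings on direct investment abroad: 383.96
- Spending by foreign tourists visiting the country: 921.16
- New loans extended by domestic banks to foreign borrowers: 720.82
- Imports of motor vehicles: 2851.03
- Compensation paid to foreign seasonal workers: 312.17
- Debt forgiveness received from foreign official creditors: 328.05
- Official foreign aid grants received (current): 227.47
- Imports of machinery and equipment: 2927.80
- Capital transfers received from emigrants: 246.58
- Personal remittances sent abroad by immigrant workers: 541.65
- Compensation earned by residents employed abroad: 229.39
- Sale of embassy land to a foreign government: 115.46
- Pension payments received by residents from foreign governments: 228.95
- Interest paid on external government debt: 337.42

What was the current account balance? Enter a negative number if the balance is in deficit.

Goods: 2141.59 - 2851.03 - 2927.80 = -3637.24
Services: 542.55 - 757.94 + 921.16 = 705.77
Primary income: 383.96 - 337.42 + 229.39 - 312.17 = -36.24
Secondary income: 227.47 + 228.95 - 541.65 = -85.23
Current account = (-3637.24) + 705.77 + (-36.24) + (-85.23) = -3052.94
(Excluded from the current account — financial account: borrowing by resident firms from foreign banks 578.43, new loans extended by domestic banks to foreign borrowers 720.82; capital account: debt forgiveness received from foreign official creditors 328.05, capital transfers received from emigrants 246.58, sale of embassy land to a foreign government 115.46.)

-3052.94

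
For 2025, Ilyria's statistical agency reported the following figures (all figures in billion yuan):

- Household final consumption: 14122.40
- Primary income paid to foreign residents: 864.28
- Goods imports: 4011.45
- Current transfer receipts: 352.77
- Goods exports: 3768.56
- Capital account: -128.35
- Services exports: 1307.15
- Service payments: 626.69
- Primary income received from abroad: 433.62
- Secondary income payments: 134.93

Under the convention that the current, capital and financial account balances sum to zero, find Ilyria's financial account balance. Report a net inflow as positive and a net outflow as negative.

Goods balance = 3768.56 - 4011.45 = -242.89
Services balance = 1307.15 - 626.69 = 680.46
Trade balance (goods + services) = -242.89 + 680.46 = 437.57
Net primary income = 433.62 - 864.28 = -430.66
Net secondary income = 352.77 - 134.93 = 217.84
Current account = 437.57 + (-430.66) + 217.84 = 224.75
Financial account = -(224.75 + (-128.35)) = -96.40

-96.40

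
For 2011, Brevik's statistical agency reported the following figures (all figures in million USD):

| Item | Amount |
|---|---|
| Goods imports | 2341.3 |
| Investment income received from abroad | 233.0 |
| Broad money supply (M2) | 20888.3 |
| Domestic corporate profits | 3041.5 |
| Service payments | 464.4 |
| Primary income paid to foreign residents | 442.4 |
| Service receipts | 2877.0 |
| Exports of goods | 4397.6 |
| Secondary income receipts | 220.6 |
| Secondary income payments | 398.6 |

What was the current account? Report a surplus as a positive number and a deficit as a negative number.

4081.5

Goods balance = 4397.6 - 2341.3 = 2056.3
Services balance = 2877.0 - 464.4 = 2412.6
Trade balance (goods + services) = 2056.3 + 2412.6 = 4468.9
Net primary income = 233.0 - 442.4 = -209.4
Net secondary income = 220.6 - 398.6 = -178.0
Current account = 4468.9 + (-209.4) + (-178.0) = 4081.5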